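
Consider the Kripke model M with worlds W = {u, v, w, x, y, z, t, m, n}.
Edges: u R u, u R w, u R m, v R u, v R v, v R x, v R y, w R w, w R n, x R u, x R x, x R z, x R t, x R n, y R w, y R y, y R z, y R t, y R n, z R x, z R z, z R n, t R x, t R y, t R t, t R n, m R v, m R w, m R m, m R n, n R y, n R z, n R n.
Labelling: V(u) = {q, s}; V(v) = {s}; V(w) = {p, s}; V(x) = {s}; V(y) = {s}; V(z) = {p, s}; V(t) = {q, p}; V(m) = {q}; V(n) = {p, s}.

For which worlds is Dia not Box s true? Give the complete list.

u, v, x, y, z, t, m, n

Let φ = Dia not Box s. Evaluate φ at each world:
  u (successors {u, w, m}): φ is true.
  v (successors {u, v, x, y}): φ is true.
  w (successors {w, n}): φ is false.
  x (successors {u, x, z, t, n}): φ is true.
  y (successors {w, y, z, t, n}): φ is true.
  z (successors {x, z, n}): φ is true.
  t (successors {x, y, t, n}): φ is true.
  m (successors {v, w, m, n}): φ is true.
  n (successors {y, z, n}): φ is true.
For instance, at w:
  At w: Dia not Box s requires not Box s at some successor in {w, n}.
    At w: not Box s is false.
    At n: not Box s is false.
  So Dia not Box s is false at w.
Satisfying worlds: {u, v, x, y, z, t, m, n}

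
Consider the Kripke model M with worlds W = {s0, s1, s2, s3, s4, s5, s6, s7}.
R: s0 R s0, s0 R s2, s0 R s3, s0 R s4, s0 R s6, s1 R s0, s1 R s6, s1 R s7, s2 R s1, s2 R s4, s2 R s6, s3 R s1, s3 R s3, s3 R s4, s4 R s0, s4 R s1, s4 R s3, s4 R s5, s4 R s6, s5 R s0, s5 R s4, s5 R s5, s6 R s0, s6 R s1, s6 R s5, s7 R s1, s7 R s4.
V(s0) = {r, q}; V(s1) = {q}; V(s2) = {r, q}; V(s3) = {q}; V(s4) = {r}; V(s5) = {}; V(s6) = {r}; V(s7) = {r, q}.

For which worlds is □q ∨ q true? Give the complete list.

Let φ = □q ∨ q. Evaluate φ at each world:
  s0 (successors {s0, s2, s3, s4, s6}): φ is true.
  s1 (successors {s0, s6, s7}): φ is true.
  s2 (successors {s1, s4, s6}): φ is true.
  s3 (successors {s1, s3, s4}): φ is true.
  s4 (successors {s0, s1, s3, s5, s6}): φ is false.
  s5 (successors {s0, s4, s5}): φ is false.
  s6 (successors {s0, s1, s5}): φ is false.
  s7 (successors {s1, s4}): φ is true.
For instance, at s0:
  At s0: □q is false, q is true, so □q ∨ q is true.
    At s0: □q requires q at every successor {s0, s2, s3, s4, s6}.
      q fails at s4, so □q is false at s0.
Satisfying worlds: {s0, s1, s2, s3, s7}

s0, s1, s2, s3, s7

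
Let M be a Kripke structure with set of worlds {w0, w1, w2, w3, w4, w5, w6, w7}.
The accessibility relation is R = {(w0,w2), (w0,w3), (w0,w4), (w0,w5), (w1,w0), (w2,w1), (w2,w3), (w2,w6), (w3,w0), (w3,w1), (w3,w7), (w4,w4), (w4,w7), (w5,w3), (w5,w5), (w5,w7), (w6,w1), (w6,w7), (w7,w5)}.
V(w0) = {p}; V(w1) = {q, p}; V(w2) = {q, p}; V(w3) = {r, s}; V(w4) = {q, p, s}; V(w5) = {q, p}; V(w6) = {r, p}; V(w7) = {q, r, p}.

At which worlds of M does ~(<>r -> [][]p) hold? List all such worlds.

Let φ = ~(<>r -> [][]p). Evaluate φ at each world:
  w0 (successors {w2, w3, w4, w5}): φ is true.
  w1 (successors {w0}): φ is false.
  w2 (successors {w1, w3, w6}): φ is false.
  w3 (successors {w0, w1, w7}): φ is true.
  w4 (successors {w4, w7}): φ is false.
  w5 (successors {w3, w5, w7}): φ is true.
  w6 (successors {w1, w7}): φ is false.
  w7 (successors {w5}): φ is false.
For instance, at w0:
  At w0: <>r -> [][]p is false, so ~(<>r -> [][]p) is true.
    At w0: <>r is true, [][]p is false, so <>r -> [][]p is false.
      At w0: <>r requires r at some successor in {w2, w3, w4, w5}.
        r holds at w3, so <>r is true at w0.
      At w0: [][]p requires []p at every successor {w2, w3, w4, w5}.
        []p fails at w2, so [][]p is false at w0.
Satisfying worlds: {w0, w3, w5}

w0, w3, w5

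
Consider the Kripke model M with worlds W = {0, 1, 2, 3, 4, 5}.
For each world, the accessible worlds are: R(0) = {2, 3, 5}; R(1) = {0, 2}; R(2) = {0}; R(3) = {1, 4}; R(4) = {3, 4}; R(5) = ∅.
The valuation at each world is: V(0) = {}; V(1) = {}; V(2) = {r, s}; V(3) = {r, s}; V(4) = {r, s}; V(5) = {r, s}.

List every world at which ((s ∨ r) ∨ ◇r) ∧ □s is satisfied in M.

Let φ = ((s ∨ r) ∨ ◇r) ∧ □s. Evaluate φ at each world:
  0 (successors {2, 3, 5}): φ is true.
  1 (successors {0, 2}): φ is false.
  2 (successors {0}): φ is false.
  3 (successors {1, 4}): φ is false.
  4 (successors {3, 4}): φ is true.
  5 (successors ∅): φ is true.
For instance, at 1:
  At 1: (s ∨ r) ∨ ◇r is true, □s is false, so ((s ∨ r) ∨ ◇r) ∧ □s is false.
    At 1: s ∨ r is false, ◇r is true, so (s ∨ r) ∨ ◇r is true.
      At 1: ◇r requires r at some successor in {0, 2}.
        r holds at 2, so ◇r is true at 1.
    At 1: □s requires s at every successor {0, 2}.
      s fails at 0, so □s is false at 1.
Satisfying worlds: {0, 4, 5}

0, 4, 5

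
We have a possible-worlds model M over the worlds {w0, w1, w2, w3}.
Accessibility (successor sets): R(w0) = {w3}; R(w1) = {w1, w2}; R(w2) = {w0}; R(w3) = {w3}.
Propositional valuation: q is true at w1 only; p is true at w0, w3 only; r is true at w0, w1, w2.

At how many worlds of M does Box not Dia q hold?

3

Let φ = Box not Dia q. Evaluate φ at each world:
  w0 (successors {w3}): φ is true.
  w1 (successors {w1, w2}): φ is false.
  w2 (successors {w0}): φ is true.
  w3 (successors {w3}): φ is true.
For instance, at w3:
  At w3: Box not Dia q requires not Dia q at every successor {w3}.
      At w3: Dia q is false, so not Dia q is true.
  So Box not Dia q is true at w3.
Satisfying worlds: {w0, w2, w3}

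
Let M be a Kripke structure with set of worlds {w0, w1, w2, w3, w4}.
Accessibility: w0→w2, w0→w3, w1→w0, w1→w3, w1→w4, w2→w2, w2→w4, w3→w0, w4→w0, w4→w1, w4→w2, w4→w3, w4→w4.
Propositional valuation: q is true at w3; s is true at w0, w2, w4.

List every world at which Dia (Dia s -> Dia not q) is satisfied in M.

Let φ = Dia (Dia s -> Dia not q). Evaluate φ at each world:
  w0 (successors {w2, w3}): φ is true.
  w1 (successors {w0, w3, w4}): φ is true.
  w2 (successors {w2, w4}): φ is true.
  w3 (successors {w0}): φ is true.
  w4 (successors {w0, w1, w2, w3, w4}): φ is true.
For instance, at w3:
  At w3: Dia (Dia s -> Dia not q) requires Dia s -> Dia not q at some successor in {w0}.
    Dia s -> Dia not q holds at w0, so Dia (Dia s -> Dia not q) is true at w3.
      At w0: Dia s is true, Dia not q is true, so Dia s -> Dia not q is true.
Satisfying worlds: {w0, w1, w2, w3, w4}

w0, w1, w2, w3, w4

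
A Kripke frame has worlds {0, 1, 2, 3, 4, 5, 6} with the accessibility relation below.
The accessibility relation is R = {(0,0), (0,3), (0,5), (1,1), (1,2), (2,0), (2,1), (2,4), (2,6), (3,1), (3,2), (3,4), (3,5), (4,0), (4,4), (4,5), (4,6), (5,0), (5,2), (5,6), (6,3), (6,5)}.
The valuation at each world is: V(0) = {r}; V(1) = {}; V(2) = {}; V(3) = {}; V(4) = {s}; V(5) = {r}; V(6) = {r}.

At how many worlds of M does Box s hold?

Let φ = Box s. Evaluate φ at each world:
  0 (successors {0, 3, 5}): φ is false.
  1 (successors {1, 2}): φ is false.
  2 (successors {0, 1, 4, 6}): φ is false.
  3 (successors {1, 2, 4, 5}): φ is false.
  4 (successors {0, 4, 5, 6}): φ is false.
  5 (successors {0, 2, 6}): φ is false.
  6 (successors {3, 5}): φ is false.
For instance, at 0:
  At 0: Box s requires s at every successor {0, 3, 5}.
    s fails at 0, so Box s is false at 0.
Satisfying worlds: none.

0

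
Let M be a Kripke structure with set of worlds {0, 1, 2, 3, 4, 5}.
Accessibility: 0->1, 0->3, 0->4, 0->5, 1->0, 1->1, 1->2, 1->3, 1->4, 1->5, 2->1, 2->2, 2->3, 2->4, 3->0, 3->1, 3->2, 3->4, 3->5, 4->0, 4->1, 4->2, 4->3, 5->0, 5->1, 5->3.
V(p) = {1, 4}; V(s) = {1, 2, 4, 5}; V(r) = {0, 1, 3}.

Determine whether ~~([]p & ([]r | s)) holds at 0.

No

At 0: ~([]p & ([]r | s)) is true, so ~~([]p & ([]r | s)) is false.
  At 0: []p & ([]r | s) is false, so ~([]p & ([]r | s)) is true.
    At 0: []p is false, []r | s is false, so []p & ([]r | s) is false.
      At 0: []p requires p at every successor {1, 3, 4, 5}.
        p fails at 3, so []p is false at 0.
      At 0: []r is false, s is false, so []r | s is false.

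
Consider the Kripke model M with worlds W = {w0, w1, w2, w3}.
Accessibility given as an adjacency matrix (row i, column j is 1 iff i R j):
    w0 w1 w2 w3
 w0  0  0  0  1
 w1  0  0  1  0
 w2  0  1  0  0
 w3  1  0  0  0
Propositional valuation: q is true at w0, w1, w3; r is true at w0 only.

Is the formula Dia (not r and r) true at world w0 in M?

No

Recall that Dia ψ holds at a world iff ψ holds at some accessible world.
At w0: Dia (not r and r) requires not r and r at some successor in {w3}.
  At w3: not r and r is false.
So Dia (not r and r) is false at w0.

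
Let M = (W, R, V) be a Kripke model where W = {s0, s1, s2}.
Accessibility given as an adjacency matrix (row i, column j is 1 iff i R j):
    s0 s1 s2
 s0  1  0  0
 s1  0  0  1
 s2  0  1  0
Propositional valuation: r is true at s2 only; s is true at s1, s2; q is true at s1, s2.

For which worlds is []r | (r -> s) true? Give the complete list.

s0, s1, s2

Let φ = []r | (r -> s). Evaluate φ at each world:
  s0 (successors {s0}): φ is true.
  s1 (successors {s2}): φ is true.
  s2 (successors {s1}): φ is true.
For instance, at s2:
  At s2: []r is false, r -> s is true, so []r | (r -> s) is true.
    At s2: []r requires r at every successor {s1}.
      r fails at s1, so []r is false at s2.
Satisfying worlds: {s0, s1, s2}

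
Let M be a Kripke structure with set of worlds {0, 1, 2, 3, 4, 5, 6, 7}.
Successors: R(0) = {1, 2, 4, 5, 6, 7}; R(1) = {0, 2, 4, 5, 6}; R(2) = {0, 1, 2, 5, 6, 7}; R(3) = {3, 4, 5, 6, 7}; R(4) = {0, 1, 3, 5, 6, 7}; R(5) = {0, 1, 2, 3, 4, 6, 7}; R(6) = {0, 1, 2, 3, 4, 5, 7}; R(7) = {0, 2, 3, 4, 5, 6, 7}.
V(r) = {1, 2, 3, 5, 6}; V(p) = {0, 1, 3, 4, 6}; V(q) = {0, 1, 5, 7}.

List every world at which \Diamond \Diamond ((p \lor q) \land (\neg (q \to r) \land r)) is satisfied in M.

Let φ = \Diamond \Diamond ((p \lor q) \land (\neg (q \to r) \land r)). Evaluate φ at each world:
  0 (successors {1, 2, 4, 5, 6, 7}): φ is false.
  1 (successors {0, 2, 4, 5, 6}): φ is false.
  2 (successors {0, 1, 2, 5, 6, 7}): φ is false.
  3 (successors {3, 4, 5, 6, 7}): φ is false.
  4 (successors {0, 1, 3, 5, 6, 7}): φ is false.
  5 (successors {0, 1, 2, 3, 4, 6, 7}): φ is false.
  6 (successors {0, 1, 2, 3, 4, 5, 7}): φ is false.
  7 (successors {0, 2, 3, 4, 5, 6, 7}): φ is false.
For instance, at 5:
  At 5: \Diamond \Diamond ((p \lor q) \land (\neg (q \to r) \land r)) requires \Diamond ((p \lor q) \land (\neg (q \to r) \land r)) at some successor in {0, 1, 2, 3, 4, 6, 7}.
    At 0: \Diamond ((p \lor q) \land (\neg (q \to r) \land r)) is false.
    At 1: \Diamond ((p \lor q) \land (\neg (q \to r) \land r)) is false.
    At 2: \Diamond ((p \lor q) \land (\neg (q \to r) \land r)) is false.
    At 3: \Diamond ((p \lor q) \land (\neg (q \to r) \land r)) is false.
    At 4: \Diamond ((p \lor q) \land (\neg (q \to r) \land r)) is false.
    At 6: \Diamond ((p \lor q) \land (\neg (q \to r) \land r)) is false.
    At 7: \Diamond ((p \lor q) \land (\neg (q \to r) \land r)) is false.
  So \Diamond \Diamond ((p \lor q) \land (\neg (q \to r) \land r)) is false at 5.
Satisfying worlds: none.

none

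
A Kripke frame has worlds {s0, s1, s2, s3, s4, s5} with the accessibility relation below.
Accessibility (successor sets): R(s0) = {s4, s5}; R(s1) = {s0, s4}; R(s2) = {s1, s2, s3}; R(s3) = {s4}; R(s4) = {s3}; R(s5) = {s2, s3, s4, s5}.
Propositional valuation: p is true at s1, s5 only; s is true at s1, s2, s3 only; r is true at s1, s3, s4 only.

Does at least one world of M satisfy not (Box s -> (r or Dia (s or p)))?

Let φ = not (Box s -> (r or Dia (s or p))). Evaluate φ at each world:
  s0 (successors {s4, s5}): φ is false.
  s1 (successors {s0, s4}): φ is false.
  s2 (successors {s1, s2, s3}): φ is false.
  s3 (successors {s4}): φ is false.
  s4 (successors {s3}): φ is false.
  s5 (successors {s2, s3, s4, s5}): φ is false.
For instance, at s3:
  At s3: Box s -> (r or Dia (s or p)) is true, so not (Box s -> (r or Dia (s or p))) is false.
    At s3: Box s is false, r or Dia (s or p) is true, so Box s -> (r or Dia (s or p)) is true.
      At s3: Box s requires s at every successor {s4}.
        s fails at s4, so Box s is false at s3.
      At s3: r is true, Dia (s or p) is false, so r or Dia (s or p) is true.

No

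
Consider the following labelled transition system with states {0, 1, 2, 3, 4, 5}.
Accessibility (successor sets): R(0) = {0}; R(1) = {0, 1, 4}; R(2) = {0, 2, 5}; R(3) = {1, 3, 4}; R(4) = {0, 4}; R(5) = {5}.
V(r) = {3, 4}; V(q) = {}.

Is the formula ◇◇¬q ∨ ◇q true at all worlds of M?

Let φ = ◇◇¬q ∨ ◇q. Evaluate φ at each world:
  0 (successors {0}): φ is true.
  1 (successors {0, 1, 4}): φ is true.
  2 (successors {0, 2, 5}): φ is true.
  3 (successors {1, 3, 4}): φ is true.
  4 (successors {0, 4}): φ is true.
  5 (successors {5}): φ is true.
For instance, at 0:
  At 0: ◇◇¬q is true, ◇q is false, so ◇◇¬q ∨ ◇q is true.
    At 0: ◇◇¬q requires ◇¬q at some successor in {0}.
      ◇¬q holds at 0, so ◇◇¬q is true at 0.
    At 0: ◇q requires q at some successor in {0}.
      At 0: q is false.
    So ◇q is false at 0.

Yes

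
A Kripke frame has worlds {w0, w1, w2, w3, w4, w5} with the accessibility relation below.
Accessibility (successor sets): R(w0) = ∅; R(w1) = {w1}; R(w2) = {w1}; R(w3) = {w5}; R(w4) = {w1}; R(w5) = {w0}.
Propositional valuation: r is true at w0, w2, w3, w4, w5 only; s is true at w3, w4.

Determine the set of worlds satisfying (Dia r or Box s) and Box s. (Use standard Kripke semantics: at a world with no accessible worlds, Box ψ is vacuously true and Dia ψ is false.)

Let φ = (Dia r or Box s) and Box s. Evaluate φ at each world:
  w0 (successors ∅): φ is true.
  w1 (successors {w1}): φ is false.
  w2 (successors {w1}): φ is false.
  w3 (successors {w5}): φ is false.
  w4 (successors {w1}): φ is false.
  w5 (successors {w0}): φ is false.
For instance, at w1:
  At w1: Dia r or Box s is false, Box s is false, so (Dia r or Box s) and Box s is false.
    At w1: Dia r is false, Box s is false, so Dia r or Box s is false.
      At w1: Dia r requires r at some successor in {w1}.
        At w1: r is false.
      So Dia r is false at w1.
      At w1: Box s requires s at every successor {w1}.
        s fails at w1, so Box s is false at w1.
    At w1: Box s requires s at every successor {w1}.
      s fails at w1, so Box s is false at w1.
Satisfying worlds: {w0}

w0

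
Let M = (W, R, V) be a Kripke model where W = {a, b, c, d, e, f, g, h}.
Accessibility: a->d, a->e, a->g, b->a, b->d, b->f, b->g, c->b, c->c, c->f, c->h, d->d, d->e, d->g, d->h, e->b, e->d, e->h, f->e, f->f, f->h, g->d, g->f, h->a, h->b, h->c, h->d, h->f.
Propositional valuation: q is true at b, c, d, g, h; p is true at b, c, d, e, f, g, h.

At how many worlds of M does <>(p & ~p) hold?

0

Let φ = <>(p & ~p). Evaluate φ at each world:
  a (successors {d, e, g}): φ is false.
  b (successors {a, d, f, g}): φ is false.
  c (successors {b, c, f, h}): φ is false.
  d (successors {d, e, g, h}): φ is false.
  e (successors {b, d, h}): φ is false.
  f (successors {e, f, h}): φ is false.
  g (successors {d, f}): φ is false.
  h (successors {a, b, c, d, f}): φ is false.
For instance, at b:
  At b: <>(p & ~p) requires p & ~p at some successor in {a, d, f, g}.
    At a: p & ~p is false.
    At d: p & ~p is false.
    At f: p & ~p is false.
    At g: p & ~p is false.
  So <>(p & ~p) is false at b.
Satisfying worlds: none.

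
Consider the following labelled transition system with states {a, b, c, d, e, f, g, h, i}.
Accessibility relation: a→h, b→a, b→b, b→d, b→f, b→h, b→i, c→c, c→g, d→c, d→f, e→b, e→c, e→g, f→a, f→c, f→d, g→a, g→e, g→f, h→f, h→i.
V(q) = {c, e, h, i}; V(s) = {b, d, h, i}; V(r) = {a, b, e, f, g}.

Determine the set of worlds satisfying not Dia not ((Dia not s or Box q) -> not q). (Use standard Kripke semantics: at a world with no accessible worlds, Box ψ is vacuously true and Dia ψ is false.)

Let φ = not Dia not ((Dia not s or Box q) -> not q). Evaluate φ at each world:
  a (successors {h}): φ is false.
  b (successors {a, b, d, f, h, i}): φ is false.
  c (successors {c, g}): φ is false.
  d (successors {c, f}): φ is false.
  e (successors {b, c, g}): φ is false.
  f (successors {a, c, d}): φ is false.
  g (successors {a, e, f}): φ is false.
  h (successors {f, i}): φ is false.
  i (successors ∅): φ is true.
For instance, at e:
  At e: Dia not ((Dia not s or Box q) -> not q) is true, so not Dia not ((Dia not s or Box q) -> not q) is false.
    At e: Dia not ((Dia not s or Box q) -> not q) requires not ((Dia not s or Box q) -> not q) at some successor in {b, c, g}.
      not ((Dia not s or Box q) -> not q) holds at c, so Dia not ((Dia not s or Box q) -> not q) is true at e.
Satisfying worlds: {i}

i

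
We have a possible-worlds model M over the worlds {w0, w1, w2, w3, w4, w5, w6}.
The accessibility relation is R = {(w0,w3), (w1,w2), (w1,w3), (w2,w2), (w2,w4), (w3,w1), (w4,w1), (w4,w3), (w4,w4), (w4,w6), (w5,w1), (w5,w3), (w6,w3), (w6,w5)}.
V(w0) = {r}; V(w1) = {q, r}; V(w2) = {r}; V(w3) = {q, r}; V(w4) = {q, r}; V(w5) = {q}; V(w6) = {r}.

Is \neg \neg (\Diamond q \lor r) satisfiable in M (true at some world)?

Let φ = \neg \neg (\Diamond q \lor r). Evaluate φ at each world:
  w0 (successors {w3}): φ is true.
  w1 (successors {w2, w3}): φ is true.
  w2 (successors {w2, w4}): φ is true.
  w3 (successors {w1}): φ is true.
  w4 (successors {w1, w3, w4, w6}): φ is true.
  w5 (successors {w1, w3}): φ is true.
  w6 (successors {w3, w5}): φ is true.
Detail at w0 (witness):
  At w0: \neg (\Diamond q \lor r) is false, so \neg \neg (\Diamond q \lor r) is true.
    At w0: \Diamond q \lor r is true, so \neg (\Diamond q \lor r) is false.
      At w0: \Diamond q is true, r is true, so \Diamond q \lor r is true.

Yes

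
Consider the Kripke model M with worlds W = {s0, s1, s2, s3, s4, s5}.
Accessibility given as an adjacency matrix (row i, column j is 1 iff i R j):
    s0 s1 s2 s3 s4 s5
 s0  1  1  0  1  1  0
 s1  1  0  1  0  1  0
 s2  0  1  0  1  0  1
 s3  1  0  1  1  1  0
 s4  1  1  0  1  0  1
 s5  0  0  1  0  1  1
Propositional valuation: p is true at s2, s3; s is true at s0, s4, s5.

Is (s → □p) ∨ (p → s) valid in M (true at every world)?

Let φ = (s → □p) ∨ (p → s). Evaluate φ at each world:
  s0 (successors {s0, s1, s3, s4}): φ is true.
  s1 (successors {s0, s2, s4}): φ is true.
  s2 (successors {s1, s3, s5}): φ is true.
  s3 (successors {s0, s2, s3, s4}): φ is true.
  s4 (successors {s0, s1, s3, s5}): φ is true.
  s5 (successors {s2, s4, s5}): φ is true.
For instance, at s3:
  At s3: s → □p is true, p → s is false, so (s → □p) ∨ (p → s) is true.
    At s3: s is false, □p is false, so s → □p is true.
      At s3: □p requires p at every successor {s0, s2, s3, s4}.
        p fails at s0, so □p is false at s3.

Yes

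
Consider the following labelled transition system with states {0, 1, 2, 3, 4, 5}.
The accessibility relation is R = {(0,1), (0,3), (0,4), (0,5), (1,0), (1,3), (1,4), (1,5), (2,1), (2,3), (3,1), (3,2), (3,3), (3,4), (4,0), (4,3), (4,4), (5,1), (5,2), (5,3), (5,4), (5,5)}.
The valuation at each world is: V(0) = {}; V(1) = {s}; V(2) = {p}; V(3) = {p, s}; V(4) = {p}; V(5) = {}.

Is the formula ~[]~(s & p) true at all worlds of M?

Yes

Let φ = ~[]~(s & p). Evaluate φ at each world:
  0 (successors {1, 3, 4, 5}): φ is true.
  1 (successors {0, 3, 4, 5}): φ is true.
  2 (successors {1, 3}): φ is true.
  3 (successors {1, 2, 3, 4}): φ is true.
  4 (successors {0, 3, 4}): φ is true.
  5 (successors {1, 2, 3, 4, 5}): φ is true.
For instance, at 4:
  At 4: []~(s & p) is false, so ~[]~(s & p) is true.
    At 4: []~(s & p) requires ~(s & p) at every successor {0, 3, 4}.
      ~(s & p) fails at 3, so []~(s & p) is false at 4.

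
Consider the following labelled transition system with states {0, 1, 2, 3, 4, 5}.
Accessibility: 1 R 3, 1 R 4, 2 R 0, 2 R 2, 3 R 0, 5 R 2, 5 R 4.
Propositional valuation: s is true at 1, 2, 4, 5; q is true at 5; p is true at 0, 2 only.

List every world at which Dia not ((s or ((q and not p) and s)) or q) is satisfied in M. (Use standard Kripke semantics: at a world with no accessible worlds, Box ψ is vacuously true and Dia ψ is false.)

Let φ = Dia not ((s or ((q and not p) and s)) or q). Evaluate φ at each world:
  0 (successors ∅): φ is false.
  1 (successors {3, 4}): φ is true.
  2 (successors {0, 2}): φ is true.
  3 (successors {0}): φ is true.
  4 (successors ∅): φ is false.
  5 (successors {2, 4}): φ is false.
For instance, at 2:
  At 2: Dia not ((s or ((q and not p) and s)) or q) requires not ((s or ((q and not p) and s)) or q) at some successor in {0, 2}.
    not ((s or ((q and not p) and s)) or q) holds at 0, so Dia not ((s or ((q and not p) and s)) or q) is true at 2.
Satisfying worlds: {1, 2, 3}

1, 2, 3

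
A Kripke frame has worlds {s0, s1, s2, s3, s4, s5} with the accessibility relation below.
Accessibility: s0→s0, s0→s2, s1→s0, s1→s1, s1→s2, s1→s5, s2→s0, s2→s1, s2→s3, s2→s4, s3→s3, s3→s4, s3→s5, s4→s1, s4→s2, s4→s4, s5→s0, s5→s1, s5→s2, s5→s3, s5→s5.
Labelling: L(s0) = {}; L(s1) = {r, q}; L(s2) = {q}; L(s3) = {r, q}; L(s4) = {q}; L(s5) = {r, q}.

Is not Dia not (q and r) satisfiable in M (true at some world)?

No

Recall that Dia ψ holds at a world iff ψ holds at some accessible world.
Let φ = not Dia not (q and r). Evaluate φ at each world:
  s0 (successors {s0, s2}): φ is false.
  s1 (successors {s0, s1, s2, s5}): φ is false.
  s2 (successors {s0, s1, s3, s4}): φ is false.
  s3 (successors {s3, s4, s5}): φ is false.
  s4 (successors {s1, s2, s4}): φ is false.
  s5 (successors {s0, s1, s2, s3, s5}): φ is false.
For instance, at s4:
  At s4: Dia not (q and r) is true, so not Dia not (q and r) is false.
    At s4: Dia not (q and r) requires not (q and r) at some successor in {s1, s2, s4}.
      not (q and r) holds at s2, so Dia not (q and r) is true at s4.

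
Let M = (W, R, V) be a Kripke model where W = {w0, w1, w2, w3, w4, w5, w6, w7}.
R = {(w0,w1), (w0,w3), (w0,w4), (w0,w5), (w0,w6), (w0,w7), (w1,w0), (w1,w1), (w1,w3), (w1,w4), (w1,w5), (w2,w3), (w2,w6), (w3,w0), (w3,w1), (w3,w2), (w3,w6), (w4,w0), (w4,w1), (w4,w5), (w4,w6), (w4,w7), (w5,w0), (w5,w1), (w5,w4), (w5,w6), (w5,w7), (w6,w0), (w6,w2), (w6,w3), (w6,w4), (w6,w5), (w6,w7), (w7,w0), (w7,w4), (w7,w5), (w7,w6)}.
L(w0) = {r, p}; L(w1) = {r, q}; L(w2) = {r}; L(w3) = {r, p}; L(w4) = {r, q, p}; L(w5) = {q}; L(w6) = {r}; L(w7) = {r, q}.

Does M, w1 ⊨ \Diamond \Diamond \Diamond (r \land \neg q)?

At w1: \Diamond \Diamond \Diamond (r \land \neg q) requires \Diamond \Diamond (r \land \neg q) at some successor in {w0, w1, w3, w4, w5}.
  \Diamond \Diamond (r \land \neg q) holds at w0, so \Diamond \Diamond \Diamond (r \land \neg q) is true at w1.
    At w0: \Diamond \Diamond (r \land \neg q) requires \Diamond (r \land \neg q) at some successor in {w1, w3, w4, w5, w6, w7}.
      \Diamond (r \land \neg q) holds at w1, so \Diamond \Diamond (r \land \neg q) is true at w0.

Yes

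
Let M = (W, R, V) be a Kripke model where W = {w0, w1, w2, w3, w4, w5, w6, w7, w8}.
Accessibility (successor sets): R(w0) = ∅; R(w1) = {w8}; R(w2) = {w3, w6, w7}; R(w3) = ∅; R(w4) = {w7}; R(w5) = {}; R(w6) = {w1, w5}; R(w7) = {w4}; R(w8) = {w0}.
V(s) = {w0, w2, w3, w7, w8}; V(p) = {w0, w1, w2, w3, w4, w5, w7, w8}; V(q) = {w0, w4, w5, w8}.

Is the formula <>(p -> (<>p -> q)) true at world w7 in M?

Recall that <>ψ holds at a world iff ψ holds at some accessible world.
At w7: <>(p -> (<>p -> q)) requires p -> (<>p -> q) at some successor in {w4}.
  p -> (<>p -> q) holds at w4, so <>(p -> (<>p -> q)) is true at w7.
    At w4: p is true, <>p -> q is true, so p -> (<>p -> q) is true.
      At w4: <>p is true, q is true, so <>p -> q is true.

Yes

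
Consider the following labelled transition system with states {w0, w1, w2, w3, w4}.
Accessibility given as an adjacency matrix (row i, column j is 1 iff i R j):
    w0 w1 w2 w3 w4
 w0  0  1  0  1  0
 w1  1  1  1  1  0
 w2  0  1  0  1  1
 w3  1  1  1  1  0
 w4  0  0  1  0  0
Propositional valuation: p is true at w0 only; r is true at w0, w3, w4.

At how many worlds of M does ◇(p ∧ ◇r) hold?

2

Let φ = ◇(p ∧ ◇r). Evaluate φ at each world:
  w0 (successors {w1, w3}): φ is false.
  w1 (successors {w0, w1, w2, w3}): φ is true.
  w2 (successors {w1, w3, w4}): φ is false.
  w3 (successors {w0, w1, w2, w3}): φ is true.
  w4 (successors {w2}): φ is false.
For instance, at w0:
  At w0: ◇(p ∧ ◇r) requires p ∧ ◇r at some successor in {w1, w3}.
    At w1: p ∧ ◇r is false.
    At w3: p ∧ ◇r is false.
  So ◇(p ∧ ◇r) is false at w0.
Satisfying worlds: {w1, w3}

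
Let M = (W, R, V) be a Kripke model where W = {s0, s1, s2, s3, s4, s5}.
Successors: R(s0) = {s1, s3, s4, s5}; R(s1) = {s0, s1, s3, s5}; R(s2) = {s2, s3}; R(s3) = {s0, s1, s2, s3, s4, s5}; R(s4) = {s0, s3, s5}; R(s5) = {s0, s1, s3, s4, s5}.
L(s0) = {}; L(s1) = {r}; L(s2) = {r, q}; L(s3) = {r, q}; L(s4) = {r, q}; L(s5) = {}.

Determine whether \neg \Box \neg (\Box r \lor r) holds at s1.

Yes

Recall that \Box ψ holds at a world iff ψ holds at every accessible world, and \Diamond ψ holds iff ψ holds at some accessible world.
At s1: \Box \neg (\Box r \lor r) is false, so \neg \Box \neg (\Box r \lor r) is true.
  At s1: \Box \neg (\Box r \lor r) requires \neg (\Box r \lor r) at every successor {s0, s1, s3, s5}.
    \neg (\Box r \lor r) fails at s1, so \Box \neg (\Box r \lor r) is false at s1.
      At s1: \Box r \lor r is true, so \neg (\Box r \lor r) is false.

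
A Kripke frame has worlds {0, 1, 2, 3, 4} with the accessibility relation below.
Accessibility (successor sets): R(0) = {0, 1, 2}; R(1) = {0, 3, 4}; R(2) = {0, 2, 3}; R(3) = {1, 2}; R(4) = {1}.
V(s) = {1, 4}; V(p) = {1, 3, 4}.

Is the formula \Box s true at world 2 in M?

Recall that \Box ψ holds at a world iff ψ holds at every accessible world, and \Diamond ψ holds iff ψ holds at some accessible world.
At 2: \Box s requires s at every successor {0, 2, 3}.
  s fails at 0, so \Box s is false at 2.

No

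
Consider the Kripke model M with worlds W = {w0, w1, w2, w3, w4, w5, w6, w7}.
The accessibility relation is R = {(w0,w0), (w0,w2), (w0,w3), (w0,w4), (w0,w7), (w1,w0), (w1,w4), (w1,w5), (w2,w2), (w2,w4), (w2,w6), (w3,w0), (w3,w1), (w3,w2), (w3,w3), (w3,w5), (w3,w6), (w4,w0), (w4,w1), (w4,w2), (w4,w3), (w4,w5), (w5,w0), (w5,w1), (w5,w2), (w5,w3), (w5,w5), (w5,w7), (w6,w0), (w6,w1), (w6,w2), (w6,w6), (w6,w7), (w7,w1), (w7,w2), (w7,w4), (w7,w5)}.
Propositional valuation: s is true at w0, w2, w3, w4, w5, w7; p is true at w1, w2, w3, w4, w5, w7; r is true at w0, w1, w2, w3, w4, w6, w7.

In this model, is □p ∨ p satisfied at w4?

Recall that □ψ holds at a world iff ψ holds at every accessible world, and ◇ψ holds iff ψ holds at some accessible world.
At w4: □p is false, p is true, so □p ∨ p is true.
  At w4: □p requires p at every successor {w0, w1, w2, w3, w5}.
    p fails at w0, so □p is false at w4.

Yes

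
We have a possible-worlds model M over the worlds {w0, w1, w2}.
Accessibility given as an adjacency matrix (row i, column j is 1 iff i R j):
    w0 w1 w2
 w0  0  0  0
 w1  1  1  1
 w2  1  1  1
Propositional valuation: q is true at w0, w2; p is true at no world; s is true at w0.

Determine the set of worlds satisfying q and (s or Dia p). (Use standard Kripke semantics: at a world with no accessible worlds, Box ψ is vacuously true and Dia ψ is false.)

w0

Let φ = q and (s or Dia p). Evaluate φ at each world:
  w0 (successors ∅): φ is true.
  w1 (successors {w0, w1, w2}): φ is false.
  w2 (successors {w0, w1, w2}): φ is false.
For instance, at w2:
  At w2: q is true, s or Dia p is false, so q and (s or Dia p) is false.
    At w2: s is false, Dia p is false, so s or Dia p is false.
      At w2: Dia p requires p at some successor in {w0, w1, w2}.
        At w0: p is false.
        At w1: p is false.
        At w2: p is false.
      So Dia p is false at w2.
Satisfying worlds: {w0}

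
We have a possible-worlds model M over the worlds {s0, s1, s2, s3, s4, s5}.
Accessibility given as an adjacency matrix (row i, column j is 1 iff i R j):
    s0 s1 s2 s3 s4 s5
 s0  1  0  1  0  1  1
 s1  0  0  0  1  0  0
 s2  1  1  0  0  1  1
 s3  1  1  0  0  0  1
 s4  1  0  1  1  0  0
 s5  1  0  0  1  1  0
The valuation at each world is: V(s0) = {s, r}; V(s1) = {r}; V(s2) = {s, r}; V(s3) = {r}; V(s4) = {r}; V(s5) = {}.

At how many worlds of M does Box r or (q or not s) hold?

Let φ = Box r or (q or not s). Evaluate φ at each world:
  s0 (successors {s0, s2, s4, s5}): φ is false.
  s1 (successors {s3}): φ is true.
  s2 (successors {s0, s1, s4, s5}): φ is false.
  s3 (successors {s0, s1, s5}): φ is true.
  s4 (successors {s0, s2, s3}): φ is true.
  s5 (successors {s0, s3, s4}): φ is true.
For instance, at s3:
  At s3: Box r is false, q or not s is true, so Box r or (q or not s) is true.
    At s3: Box r requires r at every successor {s0, s1, s5}.
      r fails at s5, so Box r is false at s3.
Satisfying worlds: {s1, s3, s4, s5}

4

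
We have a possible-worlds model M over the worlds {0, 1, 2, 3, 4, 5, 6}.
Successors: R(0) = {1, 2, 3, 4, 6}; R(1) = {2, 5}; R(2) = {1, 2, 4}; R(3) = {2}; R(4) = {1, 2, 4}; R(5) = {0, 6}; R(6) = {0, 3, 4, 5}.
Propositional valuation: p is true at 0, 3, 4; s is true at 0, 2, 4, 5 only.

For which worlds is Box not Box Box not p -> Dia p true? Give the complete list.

0, 2, 4, 5, 6

Let φ = Box not Box Box not p -> Dia p. Evaluate φ at each world:
  0 (successors {1, 2, 3, 4, 6}): φ is true.
  1 (successors {2, 5}): φ is false.
  2 (successors {1, 2, 4}): φ is true.
  3 (successors {2}): φ is false.
  4 (successors {1, 2, 4}): φ is true.
  5 (successors {0, 6}): φ is true.
  6 (successors {0, 3, 4, 5}): φ is true.
For instance, at 6:
  At 6: Box not Box Box not p is true, Dia p is true, so Box not Box Box not p -> Dia p is true.
    At 6: Box not Box Box not p requires not Box Box not p at every successor {0, 3, 4, 5}.
      At 0: not Box Box not p is true.
      At 3: not Box Box not p is true.
      At 4: not Box Box not p is true.
      At 5: not Box Box not p is true.
    So Box not Box Box not p is true at 6.
    At 6: Dia p requires p at some successor in {0, 3, 4, 5}.
      p holds at 0, so Dia p is true at 6.
Satisfying worlds: {0, 2, 4, 5, 6}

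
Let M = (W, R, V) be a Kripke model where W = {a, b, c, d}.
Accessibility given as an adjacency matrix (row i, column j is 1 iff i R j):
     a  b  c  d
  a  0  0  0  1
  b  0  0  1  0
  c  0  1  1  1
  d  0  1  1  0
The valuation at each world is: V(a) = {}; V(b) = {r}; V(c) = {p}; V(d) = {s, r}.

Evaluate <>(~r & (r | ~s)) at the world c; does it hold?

At c: <>(~r & (r | ~s)) requires ~r & (r | ~s) at some successor in {b, c, d}.
  ~r & (r | ~s) holds at c, so <>(~r & (r | ~s)) is true at c.

Yes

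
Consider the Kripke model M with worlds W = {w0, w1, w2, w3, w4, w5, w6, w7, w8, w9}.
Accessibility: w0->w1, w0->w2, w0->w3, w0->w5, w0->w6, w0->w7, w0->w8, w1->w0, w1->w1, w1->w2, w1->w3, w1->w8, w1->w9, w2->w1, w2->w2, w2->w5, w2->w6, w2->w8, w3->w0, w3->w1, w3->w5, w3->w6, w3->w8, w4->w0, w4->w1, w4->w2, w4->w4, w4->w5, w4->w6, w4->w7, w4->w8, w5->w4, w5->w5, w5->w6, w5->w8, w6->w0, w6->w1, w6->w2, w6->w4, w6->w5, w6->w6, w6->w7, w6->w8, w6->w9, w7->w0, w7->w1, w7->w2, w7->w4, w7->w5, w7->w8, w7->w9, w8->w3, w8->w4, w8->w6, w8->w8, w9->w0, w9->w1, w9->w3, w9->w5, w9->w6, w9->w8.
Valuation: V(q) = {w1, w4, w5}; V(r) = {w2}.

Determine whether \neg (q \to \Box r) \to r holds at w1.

No

At w1: \neg (q \to \Box r) is true, r is false, so \neg (q \to \Box r) \to r is false.
  At w1: q \to \Box r is false, so \neg (q \to \Box r) is true.
    At w1: q is true, \Box r is false, so q \to \Box r is false.
      At w1: \Box r requires r at every successor {w0, w1, w2, w3, w8, w9}.
        r fails at w0, so \Box r is false at w1.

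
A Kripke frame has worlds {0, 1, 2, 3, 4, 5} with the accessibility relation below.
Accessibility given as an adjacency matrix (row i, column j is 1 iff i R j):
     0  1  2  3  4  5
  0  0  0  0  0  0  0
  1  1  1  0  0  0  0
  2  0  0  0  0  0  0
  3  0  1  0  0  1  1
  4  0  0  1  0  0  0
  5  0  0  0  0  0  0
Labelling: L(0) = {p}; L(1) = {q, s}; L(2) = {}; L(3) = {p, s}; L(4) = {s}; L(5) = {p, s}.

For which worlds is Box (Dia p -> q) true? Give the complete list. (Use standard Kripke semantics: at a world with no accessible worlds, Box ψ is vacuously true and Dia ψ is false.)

Let φ = Box (Dia p -> q). Evaluate φ at each world:
  0 (successors ∅): φ is true.
  1 (successors {0, 1}): φ is true.
  2 (successors ∅): φ is true.
  3 (successors {1, 4, 5}): φ is true.
  4 (successors {2}): φ is true.
  5 (successors ∅): φ is true.
For instance, at 1:
  At 1: Box (Dia p -> q) requires Dia p -> q at every successor {0, 1}.
      At 0: Dia p is false, q is false, so Dia p -> q is true.
      At 1: Dia p is true, q is true, so Dia p -> q is true.
  So Box (Dia p -> q) is true at 1.
Satisfying worlds: {0, 1, 2, 3, 4, 5}

0, 1, 2, 3, 4, 5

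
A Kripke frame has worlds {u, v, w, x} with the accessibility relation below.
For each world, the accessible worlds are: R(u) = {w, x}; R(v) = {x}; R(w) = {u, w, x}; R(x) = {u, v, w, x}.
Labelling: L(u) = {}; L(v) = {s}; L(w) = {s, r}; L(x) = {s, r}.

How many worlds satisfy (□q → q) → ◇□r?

2

Let φ = (□q → q) → ◇□r. Evaluate φ at each world:
  u (successors {w, x}): φ is false.
  v (successors {x}): φ is false.
  w (successors {u, w, x}): φ is true.
  x (successors {u, v, w, x}): φ is true.
For instance, at w:
  At w: □q → q is true, ◇□r is true, so (□q → q) → ◇□r is true.
    At w: □q is false, q is false, so □q → q is true.
      At w: □q requires q at every successor {u, w, x}.
        q fails at u, so □q is false at w.
    At w: ◇□r requires □r at some successor in {u, w, x}.
      □r holds at u, so ◇□r is true at w.
Satisfying worlds: {w, x}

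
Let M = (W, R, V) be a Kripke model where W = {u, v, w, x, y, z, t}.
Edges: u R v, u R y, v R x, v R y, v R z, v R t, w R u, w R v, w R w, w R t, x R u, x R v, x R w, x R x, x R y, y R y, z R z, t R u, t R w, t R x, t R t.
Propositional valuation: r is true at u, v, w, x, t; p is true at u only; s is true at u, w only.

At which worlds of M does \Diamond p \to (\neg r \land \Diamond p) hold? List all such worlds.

Let φ = \Diamond p \to (\neg r \land \Diamond p). Evaluate φ at each world:
  u (successors {v, y}): φ is true.
  v (successors {x, y, z, t}): φ is true.
  w (successors {u, v, w, t}): φ is false.
  x (successors {u, v, w, x, y}): φ is false.
  y (successors {y}): φ is true.
  z (successors {z}): φ is true.
  t (successors {u, w, x, t}): φ is false.
For instance, at x:
  At x: \Diamond p is true, \neg r \land \Diamond p is false, so \Diamond p \to (\neg r \land \Diamond p) is false.
    At x: \Diamond p requires p at some successor in {u, v, w, x, y}.
      p holds at u, so \Diamond p is true at x.
    At x: \neg r is false, \Diamond p is true, so \neg r \land \Diamond p is false.
      At x: \Diamond p requires p at some successor in {u, v, w, x, y}.
        p holds at u, so \Diamond p is true at x.
Satisfying worlds: {u, v, y, z}

u, v, y, z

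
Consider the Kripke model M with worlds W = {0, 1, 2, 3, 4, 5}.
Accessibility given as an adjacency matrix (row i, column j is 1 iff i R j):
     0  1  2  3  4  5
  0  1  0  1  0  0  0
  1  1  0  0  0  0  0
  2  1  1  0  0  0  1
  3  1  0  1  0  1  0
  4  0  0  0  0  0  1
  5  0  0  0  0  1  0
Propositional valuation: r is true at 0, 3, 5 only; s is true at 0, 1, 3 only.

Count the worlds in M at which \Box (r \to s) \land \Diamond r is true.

3

Recall that \Box ψ holds at a world iff ψ holds at every accessible world, and \Diamond ψ holds iff ψ holds at some accessible world.
Let φ = \Box (r \to s) \land \Diamond r. Evaluate φ at each world:
  0 (successors {0, 2}): φ is true.
  1 (successors {0}): φ is true.
  2 (successors {0, 1, 5}): φ is false.
  3 (successors {0, 2, 4}): φ is true.
  4 (successors {5}): φ is false.
  5 (successors {4}): φ is false.
For instance, at 2:
  At 2: \Box (r \to s) is false, \Diamond r is true, so \Box (r \to s) \land \Diamond r is false.
    At 2: \Box (r \to s) requires r \to s at every successor {0, 1, 5}.
      r \to s fails at 5, so \Box (r \to s) is false at 2.
    At 2: \Diamond r requires r at some successor in {0, 1, 5}.
      r holds at 0, so \Diamond r is true at 2.
Satisfying worlds: {0, 1, 3}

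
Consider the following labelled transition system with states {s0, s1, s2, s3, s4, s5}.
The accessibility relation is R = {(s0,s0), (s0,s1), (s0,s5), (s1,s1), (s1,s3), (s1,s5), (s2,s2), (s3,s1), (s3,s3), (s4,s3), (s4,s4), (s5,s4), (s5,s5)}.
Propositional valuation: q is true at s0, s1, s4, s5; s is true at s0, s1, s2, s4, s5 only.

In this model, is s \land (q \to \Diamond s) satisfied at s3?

No

At s3: s is false, q \to \Diamond s is true, so s \land (q \to \Diamond s) is false.
  At s3: q is false, \Diamond s is true, so q \to \Diamond s is true.
    At s3: \Diamond s requires s at some successor in {s1, s3}.
      s holds at s1, so \Diamond s is true at s3.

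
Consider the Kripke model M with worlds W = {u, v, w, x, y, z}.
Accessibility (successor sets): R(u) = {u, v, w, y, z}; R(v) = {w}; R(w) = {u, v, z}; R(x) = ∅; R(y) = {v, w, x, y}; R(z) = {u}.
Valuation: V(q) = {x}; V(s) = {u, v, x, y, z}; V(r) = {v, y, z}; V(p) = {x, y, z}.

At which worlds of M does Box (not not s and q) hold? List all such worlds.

x

Recall that Box ψ holds at a world iff ψ holds at every accessible world, and Dia ψ holds iff ψ holds at some accessible world.
Let φ = Box (not not s and q). Evaluate φ at each world:
  u (successors {u, v, w, y, z}): φ is false.
  v (successors {w}): φ is false.
  w (successors {u, v, z}): φ is false.
  x (successors ∅): φ is true.
  y (successors {v, w, x, y}): φ is false.
  z (successors {u}): φ is false.
For instance, at y:
  At y: Box (not not s and q) requires not not s and q at every successor {v, w, x, y}.
    not not s and q fails at v, so Box (not not s and q) is false at y.
Satisfying worlds: {x}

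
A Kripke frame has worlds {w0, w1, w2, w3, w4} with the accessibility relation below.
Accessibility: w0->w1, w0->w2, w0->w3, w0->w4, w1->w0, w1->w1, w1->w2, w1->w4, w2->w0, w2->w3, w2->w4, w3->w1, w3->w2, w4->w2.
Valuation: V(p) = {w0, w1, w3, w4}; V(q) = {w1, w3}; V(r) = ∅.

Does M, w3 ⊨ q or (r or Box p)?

Yes

At w3: q is true, r or Box p is false, so q or (r or Box p) is true.
  At w3: r is false, Box p is false, so r or Box p is false.
    At w3: Box p requires p at every successor {w1, w2}.
      p fails at w2, so Box p is false at w3.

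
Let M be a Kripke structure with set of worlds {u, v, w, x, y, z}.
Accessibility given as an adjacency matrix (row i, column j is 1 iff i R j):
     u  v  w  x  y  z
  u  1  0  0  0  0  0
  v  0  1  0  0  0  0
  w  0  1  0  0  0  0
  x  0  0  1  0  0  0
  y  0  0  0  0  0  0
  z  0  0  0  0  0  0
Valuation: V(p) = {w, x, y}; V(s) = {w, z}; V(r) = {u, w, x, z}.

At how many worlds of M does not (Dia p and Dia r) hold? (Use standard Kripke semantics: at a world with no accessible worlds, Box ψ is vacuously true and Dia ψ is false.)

5

Recall that Dia ψ holds at a world iff ψ holds at some accessible world.
Let φ = not (Dia p and Dia r). Evaluate φ at each world:
  u (successors {u}): φ is true.
  v (successors {v}): φ is true.
  w (successors {v}): φ is true.
  x (successors {w}): φ is false.
  y (successors ∅): φ is true.
  z (successors ∅): φ is true.
For instance, at x:
  At x: Dia p and Dia r is true, so not (Dia p and Dia r) is false.
    At x: Dia p is true, Dia r is true, so Dia p and Dia r is true.
      At x: Dia p requires p at some successor in {w}.
        p holds at w, so Dia p is true at x.
      At x: Dia r requires r at some successor in {w}.
        r holds at w, so Dia r is true at x.
Satisfying worlds: {u, v, w, y, z}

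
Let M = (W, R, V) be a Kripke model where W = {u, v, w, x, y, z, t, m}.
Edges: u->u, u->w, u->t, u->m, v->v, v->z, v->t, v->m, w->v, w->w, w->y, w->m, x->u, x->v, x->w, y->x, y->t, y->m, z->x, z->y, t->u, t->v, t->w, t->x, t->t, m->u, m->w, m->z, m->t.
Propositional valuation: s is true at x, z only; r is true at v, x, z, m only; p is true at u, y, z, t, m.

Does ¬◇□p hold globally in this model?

Recall that □ψ holds at a world iff ψ holds at every accessible world, and ◇ψ holds iff ψ holds at some accessible world.
Let φ = ¬◇□p. Evaluate φ at each world:
  u (successors {u, w, t, m}): φ is true.
  v (successors {v, z, t, m}): φ is true.
  w (successors {v, w, y, m}): φ is true.
  x (successors {u, v, w}): φ is true.
  y (successors {x, t, m}): φ is true.
  z (successors {x, y}): φ is true.
  t (successors {u, v, w, x, t}): φ is true.
  m (successors {u, w, z, t}): φ is true.
For instance, at z:
  At z: ◇□p is false, so ¬◇□p is true.
    At z: ◇□p requires □p at some successor in {x, y}.
      At x: □p is false.
      At y: □p is false.
    So ◇□p is false at z.

Yes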